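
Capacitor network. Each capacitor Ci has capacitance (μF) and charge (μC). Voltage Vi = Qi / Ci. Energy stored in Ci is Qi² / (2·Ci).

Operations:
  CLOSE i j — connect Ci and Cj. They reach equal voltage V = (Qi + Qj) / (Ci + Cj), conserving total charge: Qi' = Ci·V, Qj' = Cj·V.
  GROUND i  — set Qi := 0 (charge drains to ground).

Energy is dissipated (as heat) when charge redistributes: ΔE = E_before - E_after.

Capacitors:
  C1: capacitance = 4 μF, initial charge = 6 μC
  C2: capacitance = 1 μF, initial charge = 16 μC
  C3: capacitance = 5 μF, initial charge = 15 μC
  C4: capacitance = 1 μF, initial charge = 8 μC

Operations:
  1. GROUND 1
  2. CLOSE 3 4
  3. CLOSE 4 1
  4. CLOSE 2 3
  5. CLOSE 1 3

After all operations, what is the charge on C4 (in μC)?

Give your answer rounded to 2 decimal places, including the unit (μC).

Initial: C1(4μF, Q=6μC, V=1.50V), C2(1μF, Q=16μC, V=16.00V), C3(5μF, Q=15μC, V=3.00V), C4(1μF, Q=8μC, V=8.00V)
Op 1: GROUND 1: Q1=0; energy lost=4.500
Op 2: CLOSE 3-4: Q_total=23.00, C_total=6.00, V=3.83; Q3=19.17, Q4=3.83; dissipated=10.417
Op 3: CLOSE 4-1: Q_total=3.83, C_total=5.00, V=0.77; Q4=0.77, Q1=3.07; dissipated=5.878
Op 4: CLOSE 2-3: Q_total=35.17, C_total=6.00, V=5.86; Q2=5.86, Q3=29.31; dissipated=61.678
Op 5: CLOSE 1-3: Q_total=32.37, C_total=9.00, V=3.60; Q1=14.39, Q3=17.98; dissipated=28.837
Final charges: Q1=14.39, Q2=5.86, Q3=17.98, Q4=0.77

Answer: 0.77 μC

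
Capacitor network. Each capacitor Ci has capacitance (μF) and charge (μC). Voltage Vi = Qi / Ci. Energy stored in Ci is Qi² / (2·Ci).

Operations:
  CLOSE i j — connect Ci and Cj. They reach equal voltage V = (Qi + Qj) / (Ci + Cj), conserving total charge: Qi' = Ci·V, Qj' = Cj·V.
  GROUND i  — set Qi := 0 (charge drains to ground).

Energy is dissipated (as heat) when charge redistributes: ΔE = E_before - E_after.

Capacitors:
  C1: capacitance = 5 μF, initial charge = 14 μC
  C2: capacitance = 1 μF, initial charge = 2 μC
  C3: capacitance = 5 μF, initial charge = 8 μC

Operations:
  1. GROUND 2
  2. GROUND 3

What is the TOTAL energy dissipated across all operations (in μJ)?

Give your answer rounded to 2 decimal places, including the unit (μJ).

Answer: 8.40 μJ

Derivation:
Initial: C1(5μF, Q=14μC, V=2.80V), C2(1μF, Q=2μC, V=2.00V), C3(5μF, Q=8μC, V=1.60V)
Op 1: GROUND 2: Q2=0; energy lost=2.000
Op 2: GROUND 3: Q3=0; energy lost=6.400
Total dissipated: 8.400 μJ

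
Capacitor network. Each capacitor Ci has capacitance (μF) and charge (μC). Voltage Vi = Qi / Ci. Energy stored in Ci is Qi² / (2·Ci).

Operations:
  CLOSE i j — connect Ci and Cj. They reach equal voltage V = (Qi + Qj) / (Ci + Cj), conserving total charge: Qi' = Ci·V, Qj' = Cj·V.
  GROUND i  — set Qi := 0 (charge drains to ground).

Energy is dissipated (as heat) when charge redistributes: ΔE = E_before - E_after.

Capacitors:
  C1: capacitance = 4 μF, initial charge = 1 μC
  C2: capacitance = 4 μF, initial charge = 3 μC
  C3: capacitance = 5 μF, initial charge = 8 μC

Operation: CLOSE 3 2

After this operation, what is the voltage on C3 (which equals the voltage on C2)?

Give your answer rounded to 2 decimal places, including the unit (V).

Answer: 1.22 V

Derivation:
Initial: C1(4μF, Q=1μC, V=0.25V), C2(4μF, Q=3μC, V=0.75V), C3(5μF, Q=8μC, V=1.60V)
Op 1: CLOSE 3-2: Q_total=11.00, C_total=9.00, V=1.22; Q3=6.11, Q2=4.89; dissipated=0.803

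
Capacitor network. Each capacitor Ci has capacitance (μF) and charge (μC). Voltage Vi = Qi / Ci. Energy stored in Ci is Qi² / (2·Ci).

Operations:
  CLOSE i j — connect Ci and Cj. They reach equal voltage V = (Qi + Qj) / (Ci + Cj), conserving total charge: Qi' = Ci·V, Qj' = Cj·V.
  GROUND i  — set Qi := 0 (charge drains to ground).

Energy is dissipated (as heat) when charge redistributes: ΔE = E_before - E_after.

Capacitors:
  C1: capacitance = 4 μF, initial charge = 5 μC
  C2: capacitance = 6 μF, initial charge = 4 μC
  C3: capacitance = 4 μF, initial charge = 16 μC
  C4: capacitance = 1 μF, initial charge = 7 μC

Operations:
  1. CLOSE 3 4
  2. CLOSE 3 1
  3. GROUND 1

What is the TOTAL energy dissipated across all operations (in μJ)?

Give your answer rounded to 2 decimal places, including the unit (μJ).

Initial: C1(4μF, Q=5μC, V=1.25V), C2(6μF, Q=4μC, V=0.67V), C3(4μF, Q=16μC, V=4.00V), C4(1μF, Q=7μC, V=7.00V)
Op 1: CLOSE 3-4: Q_total=23.00, C_total=5.00, V=4.60; Q3=18.40, Q4=4.60; dissipated=3.600
Op 2: CLOSE 3-1: Q_total=23.40, C_total=8.00, V=2.92; Q3=11.70, Q1=11.70; dissipated=11.223
Op 3: GROUND 1: Q1=0; energy lost=17.111
Total dissipated: 31.934 μJ

Answer: 31.93 μJ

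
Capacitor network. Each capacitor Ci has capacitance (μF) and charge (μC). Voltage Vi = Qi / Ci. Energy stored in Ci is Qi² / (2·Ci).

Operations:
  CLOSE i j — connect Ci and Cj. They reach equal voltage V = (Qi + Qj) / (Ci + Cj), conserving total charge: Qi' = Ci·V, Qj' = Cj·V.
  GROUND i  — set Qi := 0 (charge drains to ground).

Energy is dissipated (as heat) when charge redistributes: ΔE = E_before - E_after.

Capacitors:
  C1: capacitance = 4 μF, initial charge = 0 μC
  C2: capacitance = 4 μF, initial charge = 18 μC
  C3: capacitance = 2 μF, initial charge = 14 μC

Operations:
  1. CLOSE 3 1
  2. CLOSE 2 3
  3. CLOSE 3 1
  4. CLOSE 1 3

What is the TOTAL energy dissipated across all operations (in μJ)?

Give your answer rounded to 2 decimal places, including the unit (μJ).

Answer: 37.19 μJ

Derivation:
Initial: C1(4μF, Q=0μC, V=0.00V), C2(4μF, Q=18μC, V=4.50V), C3(2μF, Q=14μC, V=7.00V)
Op 1: CLOSE 3-1: Q_total=14.00, C_total=6.00, V=2.33; Q3=4.67, Q1=9.33; dissipated=32.667
Op 2: CLOSE 2-3: Q_total=22.67, C_total=6.00, V=3.78; Q2=15.11, Q3=7.56; dissipated=3.130
Op 3: CLOSE 3-1: Q_total=16.89, C_total=6.00, V=2.81; Q3=5.63, Q1=11.26; dissipated=1.391
Op 4: CLOSE 1-3: Q_total=16.89, C_total=6.00, V=2.81; Q1=11.26, Q3=5.63; dissipated=0.000
Total dissipated: 37.187 μJ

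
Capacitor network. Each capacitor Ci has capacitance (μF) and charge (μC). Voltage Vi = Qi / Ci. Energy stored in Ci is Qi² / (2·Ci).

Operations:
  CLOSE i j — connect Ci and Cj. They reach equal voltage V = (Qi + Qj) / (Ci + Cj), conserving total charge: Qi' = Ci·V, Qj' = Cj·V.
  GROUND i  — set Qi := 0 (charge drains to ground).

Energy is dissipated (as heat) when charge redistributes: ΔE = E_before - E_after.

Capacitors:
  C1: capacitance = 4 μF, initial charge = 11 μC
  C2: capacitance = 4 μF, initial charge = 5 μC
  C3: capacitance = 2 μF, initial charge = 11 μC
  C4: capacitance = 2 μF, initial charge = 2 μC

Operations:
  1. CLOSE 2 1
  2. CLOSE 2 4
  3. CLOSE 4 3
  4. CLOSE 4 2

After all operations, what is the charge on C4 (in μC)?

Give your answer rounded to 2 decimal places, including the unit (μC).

Initial: C1(4μF, Q=11μC, V=2.75V), C2(4μF, Q=5μC, V=1.25V), C3(2μF, Q=11μC, V=5.50V), C4(2μF, Q=2μC, V=1.00V)
Op 1: CLOSE 2-1: Q_total=16.00, C_total=8.00, V=2.00; Q2=8.00, Q1=8.00; dissipated=2.250
Op 2: CLOSE 2-4: Q_total=10.00, C_total=6.00, V=1.67; Q2=6.67, Q4=3.33; dissipated=0.667
Op 3: CLOSE 4-3: Q_total=14.33, C_total=4.00, V=3.58; Q4=7.17, Q3=7.17; dissipated=7.347
Op 4: CLOSE 4-2: Q_total=13.83, C_total=6.00, V=2.31; Q4=4.61, Q2=9.22; dissipated=2.449
Final charges: Q1=8.00, Q2=9.22, Q3=7.17, Q4=4.61

Answer: 4.61 μC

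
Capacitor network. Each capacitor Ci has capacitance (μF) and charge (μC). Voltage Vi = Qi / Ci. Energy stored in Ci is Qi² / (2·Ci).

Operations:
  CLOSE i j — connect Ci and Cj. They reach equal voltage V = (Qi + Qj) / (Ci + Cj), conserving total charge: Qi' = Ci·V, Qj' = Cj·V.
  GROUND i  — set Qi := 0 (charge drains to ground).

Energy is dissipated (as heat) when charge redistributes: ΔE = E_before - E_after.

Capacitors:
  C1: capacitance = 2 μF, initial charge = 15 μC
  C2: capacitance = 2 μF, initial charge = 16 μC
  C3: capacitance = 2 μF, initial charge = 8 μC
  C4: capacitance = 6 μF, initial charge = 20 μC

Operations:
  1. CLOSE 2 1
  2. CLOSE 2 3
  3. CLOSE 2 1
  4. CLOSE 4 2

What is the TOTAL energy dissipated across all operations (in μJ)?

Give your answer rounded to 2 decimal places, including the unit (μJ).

Answer: 17.99 μJ

Derivation:
Initial: C1(2μF, Q=15μC, V=7.50V), C2(2μF, Q=16μC, V=8.00V), C3(2μF, Q=8μC, V=4.00V), C4(6μF, Q=20μC, V=3.33V)
Op 1: CLOSE 2-1: Q_total=31.00, C_total=4.00, V=7.75; Q2=15.50, Q1=15.50; dissipated=0.125
Op 2: CLOSE 2-3: Q_total=23.50, C_total=4.00, V=5.88; Q2=11.75, Q3=11.75; dissipated=7.031
Op 3: CLOSE 2-1: Q_total=27.25, C_total=4.00, V=6.81; Q2=13.62, Q1=13.62; dissipated=1.758
Op 4: CLOSE 4-2: Q_total=33.62, C_total=8.00, V=4.20; Q4=25.22, Q2=8.41; dissipated=9.078
Total dissipated: 17.993 μJ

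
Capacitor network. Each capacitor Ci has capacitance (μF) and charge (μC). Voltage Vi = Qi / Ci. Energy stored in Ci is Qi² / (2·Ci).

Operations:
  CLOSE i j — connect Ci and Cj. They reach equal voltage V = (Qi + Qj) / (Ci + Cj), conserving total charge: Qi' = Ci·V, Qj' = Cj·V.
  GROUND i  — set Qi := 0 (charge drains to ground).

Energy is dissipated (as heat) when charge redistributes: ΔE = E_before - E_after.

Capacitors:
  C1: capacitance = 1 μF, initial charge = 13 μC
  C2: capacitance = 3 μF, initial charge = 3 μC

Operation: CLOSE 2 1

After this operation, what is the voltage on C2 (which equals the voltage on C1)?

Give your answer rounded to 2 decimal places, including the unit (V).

Initial: C1(1μF, Q=13μC, V=13.00V), C2(3μF, Q=3μC, V=1.00V)
Op 1: CLOSE 2-1: Q_total=16.00, C_total=4.00, V=4.00; Q2=12.00, Q1=4.00; dissipated=54.000

Answer: 4.00 V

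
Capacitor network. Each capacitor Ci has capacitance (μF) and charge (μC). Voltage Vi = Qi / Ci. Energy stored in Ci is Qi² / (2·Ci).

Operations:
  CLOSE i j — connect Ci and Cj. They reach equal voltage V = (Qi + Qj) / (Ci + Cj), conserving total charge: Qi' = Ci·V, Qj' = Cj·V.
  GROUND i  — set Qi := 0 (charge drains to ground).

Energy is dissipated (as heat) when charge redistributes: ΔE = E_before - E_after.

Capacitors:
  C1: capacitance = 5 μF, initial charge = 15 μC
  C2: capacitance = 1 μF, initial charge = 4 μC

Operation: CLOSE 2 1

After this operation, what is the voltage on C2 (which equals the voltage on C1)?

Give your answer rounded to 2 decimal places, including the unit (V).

Initial: C1(5μF, Q=15μC, V=3.00V), C2(1μF, Q=4μC, V=4.00V)
Op 1: CLOSE 2-1: Q_total=19.00, C_total=6.00, V=3.17; Q2=3.17, Q1=15.83; dissipated=0.417

Answer: 3.17 V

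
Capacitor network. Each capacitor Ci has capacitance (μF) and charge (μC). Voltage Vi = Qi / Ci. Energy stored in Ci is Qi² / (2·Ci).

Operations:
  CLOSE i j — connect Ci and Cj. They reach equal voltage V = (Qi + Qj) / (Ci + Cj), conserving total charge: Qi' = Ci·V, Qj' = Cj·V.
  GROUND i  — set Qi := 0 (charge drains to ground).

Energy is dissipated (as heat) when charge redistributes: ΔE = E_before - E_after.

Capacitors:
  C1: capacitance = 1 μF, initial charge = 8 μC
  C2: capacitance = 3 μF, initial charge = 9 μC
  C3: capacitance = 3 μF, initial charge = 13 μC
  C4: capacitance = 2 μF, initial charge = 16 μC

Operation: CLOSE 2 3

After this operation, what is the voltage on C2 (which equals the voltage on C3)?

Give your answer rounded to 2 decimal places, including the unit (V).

Answer: 3.67 V

Derivation:
Initial: C1(1μF, Q=8μC, V=8.00V), C2(3μF, Q=9μC, V=3.00V), C3(3μF, Q=13μC, V=4.33V), C4(2μF, Q=16μC, V=8.00V)
Op 1: CLOSE 2-3: Q_total=22.00, C_total=6.00, V=3.67; Q2=11.00, Q3=11.00; dissipated=1.333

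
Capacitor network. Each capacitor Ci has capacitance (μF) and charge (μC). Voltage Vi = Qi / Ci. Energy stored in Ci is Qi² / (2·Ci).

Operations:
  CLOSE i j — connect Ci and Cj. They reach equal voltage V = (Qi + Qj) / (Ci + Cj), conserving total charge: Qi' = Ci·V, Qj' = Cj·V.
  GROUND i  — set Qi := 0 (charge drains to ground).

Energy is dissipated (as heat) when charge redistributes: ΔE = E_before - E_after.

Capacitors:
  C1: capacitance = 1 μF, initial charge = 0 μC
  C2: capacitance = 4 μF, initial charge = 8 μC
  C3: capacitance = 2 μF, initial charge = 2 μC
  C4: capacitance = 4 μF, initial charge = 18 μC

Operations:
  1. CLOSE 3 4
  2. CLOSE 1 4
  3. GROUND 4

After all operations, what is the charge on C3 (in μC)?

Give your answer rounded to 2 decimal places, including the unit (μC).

Initial: C1(1μF, Q=0μC, V=0.00V), C2(4μF, Q=8μC, V=2.00V), C3(2μF, Q=2μC, V=1.00V), C4(4μF, Q=18μC, V=4.50V)
Op 1: CLOSE 3-4: Q_total=20.00, C_total=6.00, V=3.33; Q3=6.67, Q4=13.33; dissipated=8.167
Op 2: CLOSE 1-4: Q_total=13.33, C_total=5.00, V=2.67; Q1=2.67, Q4=10.67; dissipated=4.444
Op 3: GROUND 4: Q4=0; energy lost=14.222
Final charges: Q1=2.67, Q2=8.00, Q3=6.67, Q4=0.00

Answer: 6.67 μC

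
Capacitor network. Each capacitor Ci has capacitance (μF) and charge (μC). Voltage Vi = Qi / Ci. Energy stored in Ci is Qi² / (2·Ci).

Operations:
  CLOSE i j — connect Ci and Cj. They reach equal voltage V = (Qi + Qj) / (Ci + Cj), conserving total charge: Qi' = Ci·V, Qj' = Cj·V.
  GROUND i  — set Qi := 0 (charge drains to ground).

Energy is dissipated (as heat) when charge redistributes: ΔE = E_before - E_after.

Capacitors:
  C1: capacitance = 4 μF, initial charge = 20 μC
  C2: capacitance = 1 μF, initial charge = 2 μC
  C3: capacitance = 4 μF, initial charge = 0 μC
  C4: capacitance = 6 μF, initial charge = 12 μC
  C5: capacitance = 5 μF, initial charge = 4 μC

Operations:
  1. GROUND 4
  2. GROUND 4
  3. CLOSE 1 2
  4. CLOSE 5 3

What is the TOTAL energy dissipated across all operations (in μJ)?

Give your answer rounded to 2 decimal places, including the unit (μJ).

Answer: 16.31 μJ

Derivation:
Initial: C1(4μF, Q=20μC, V=5.00V), C2(1μF, Q=2μC, V=2.00V), C3(4μF, Q=0μC, V=0.00V), C4(6μF, Q=12μC, V=2.00V), C5(5μF, Q=4μC, V=0.80V)
Op 1: GROUND 4: Q4=0; energy lost=12.000
Op 2: GROUND 4: Q4=0; energy lost=0.000
Op 3: CLOSE 1-2: Q_total=22.00, C_total=5.00, V=4.40; Q1=17.60, Q2=4.40; dissipated=3.600
Op 4: CLOSE 5-3: Q_total=4.00, C_total=9.00, V=0.44; Q5=2.22, Q3=1.78; dissipated=0.711
Total dissipated: 16.311 μJ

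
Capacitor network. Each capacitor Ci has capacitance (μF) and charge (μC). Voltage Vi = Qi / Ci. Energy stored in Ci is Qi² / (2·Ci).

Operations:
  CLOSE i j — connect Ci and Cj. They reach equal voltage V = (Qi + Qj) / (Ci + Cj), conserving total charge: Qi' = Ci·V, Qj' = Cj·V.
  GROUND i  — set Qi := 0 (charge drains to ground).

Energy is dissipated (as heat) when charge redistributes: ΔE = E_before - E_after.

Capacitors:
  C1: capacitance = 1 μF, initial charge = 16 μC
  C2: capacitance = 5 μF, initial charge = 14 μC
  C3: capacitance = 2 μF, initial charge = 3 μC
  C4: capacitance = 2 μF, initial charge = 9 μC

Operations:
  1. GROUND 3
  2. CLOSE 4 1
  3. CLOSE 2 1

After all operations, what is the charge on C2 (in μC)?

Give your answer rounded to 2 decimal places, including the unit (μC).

Answer: 18.61 μC

Derivation:
Initial: C1(1μF, Q=16μC, V=16.00V), C2(5μF, Q=14μC, V=2.80V), C3(2μF, Q=3μC, V=1.50V), C4(2μF, Q=9μC, V=4.50V)
Op 1: GROUND 3: Q3=0; energy lost=2.250
Op 2: CLOSE 4-1: Q_total=25.00, C_total=3.00, V=8.33; Q4=16.67, Q1=8.33; dissipated=44.083
Op 3: CLOSE 2-1: Q_total=22.33, C_total=6.00, V=3.72; Q2=18.61, Q1=3.72; dissipated=12.757
Final charges: Q1=3.72, Q2=18.61, Q3=0.00, Q4=16.67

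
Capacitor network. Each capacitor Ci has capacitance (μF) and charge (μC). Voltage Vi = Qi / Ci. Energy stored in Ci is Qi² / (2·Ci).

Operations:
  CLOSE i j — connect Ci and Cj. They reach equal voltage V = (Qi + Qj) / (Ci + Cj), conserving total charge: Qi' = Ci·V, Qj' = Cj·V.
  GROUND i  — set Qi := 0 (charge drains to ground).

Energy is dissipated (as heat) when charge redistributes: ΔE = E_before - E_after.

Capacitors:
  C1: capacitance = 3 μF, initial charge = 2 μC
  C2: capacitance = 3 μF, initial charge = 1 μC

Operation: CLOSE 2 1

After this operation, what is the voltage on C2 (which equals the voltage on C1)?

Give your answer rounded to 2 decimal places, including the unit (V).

Answer: 0.50 V

Derivation:
Initial: C1(3μF, Q=2μC, V=0.67V), C2(3μF, Q=1μC, V=0.33V)
Op 1: CLOSE 2-1: Q_total=3.00, C_total=6.00, V=0.50; Q2=1.50, Q1=1.50; dissipated=0.083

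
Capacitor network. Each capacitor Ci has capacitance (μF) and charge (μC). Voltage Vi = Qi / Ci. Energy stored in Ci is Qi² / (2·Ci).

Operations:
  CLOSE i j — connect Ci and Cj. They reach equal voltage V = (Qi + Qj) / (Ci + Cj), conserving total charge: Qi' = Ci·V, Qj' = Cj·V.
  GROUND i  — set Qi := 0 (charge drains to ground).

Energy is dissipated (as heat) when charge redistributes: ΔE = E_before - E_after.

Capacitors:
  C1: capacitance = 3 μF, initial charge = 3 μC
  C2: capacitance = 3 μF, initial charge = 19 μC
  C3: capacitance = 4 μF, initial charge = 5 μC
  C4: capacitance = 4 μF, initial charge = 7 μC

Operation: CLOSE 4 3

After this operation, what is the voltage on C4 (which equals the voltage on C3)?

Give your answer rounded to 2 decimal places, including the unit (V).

Initial: C1(3μF, Q=3μC, V=1.00V), C2(3μF, Q=19μC, V=6.33V), C3(4μF, Q=5μC, V=1.25V), C4(4μF, Q=7μC, V=1.75V)
Op 1: CLOSE 4-3: Q_total=12.00, C_total=8.00, V=1.50; Q4=6.00, Q3=6.00; dissipated=0.250

Answer: 1.50 V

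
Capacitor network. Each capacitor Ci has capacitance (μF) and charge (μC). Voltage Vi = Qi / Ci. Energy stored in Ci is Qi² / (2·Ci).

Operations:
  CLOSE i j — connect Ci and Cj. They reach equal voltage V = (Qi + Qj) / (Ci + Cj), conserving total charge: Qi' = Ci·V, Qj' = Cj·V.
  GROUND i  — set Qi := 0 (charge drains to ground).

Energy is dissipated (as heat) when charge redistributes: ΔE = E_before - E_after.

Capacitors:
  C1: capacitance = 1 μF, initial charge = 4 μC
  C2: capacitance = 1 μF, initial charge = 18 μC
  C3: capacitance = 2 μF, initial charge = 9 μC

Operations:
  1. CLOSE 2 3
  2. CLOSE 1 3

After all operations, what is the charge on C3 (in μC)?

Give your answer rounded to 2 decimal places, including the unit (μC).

Initial: C1(1μF, Q=4μC, V=4.00V), C2(1μF, Q=18μC, V=18.00V), C3(2μF, Q=9μC, V=4.50V)
Op 1: CLOSE 2-3: Q_total=27.00, C_total=3.00, V=9.00; Q2=9.00, Q3=18.00; dissipated=60.750
Op 2: CLOSE 1-3: Q_total=22.00, C_total=3.00, V=7.33; Q1=7.33, Q3=14.67; dissipated=8.333
Final charges: Q1=7.33, Q2=9.00, Q3=14.67

Answer: 14.67 μC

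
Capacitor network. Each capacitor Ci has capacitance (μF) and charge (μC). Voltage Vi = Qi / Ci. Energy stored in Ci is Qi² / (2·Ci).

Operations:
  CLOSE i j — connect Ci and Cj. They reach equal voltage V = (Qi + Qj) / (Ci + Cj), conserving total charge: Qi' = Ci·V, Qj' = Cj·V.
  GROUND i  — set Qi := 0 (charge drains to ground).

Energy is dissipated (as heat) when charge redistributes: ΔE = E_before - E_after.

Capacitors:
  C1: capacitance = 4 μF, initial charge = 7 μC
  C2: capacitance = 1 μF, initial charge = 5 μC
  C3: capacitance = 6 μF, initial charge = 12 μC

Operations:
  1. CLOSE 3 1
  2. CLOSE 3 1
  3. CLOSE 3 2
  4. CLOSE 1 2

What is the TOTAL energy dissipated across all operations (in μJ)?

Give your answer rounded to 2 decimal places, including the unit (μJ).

Initial: C1(4μF, Q=7μC, V=1.75V), C2(1μF, Q=5μC, V=5.00V), C3(6μF, Q=12μC, V=2.00V)
Op 1: CLOSE 3-1: Q_total=19.00, C_total=10.00, V=1.90; Q3=11.40, Q1=7.60; dissipated=0.075
Op 2: CLOSE 3-1: Q_total=19.00, C_total=10.00, V=1.90; Q3=11.40, Q1=7.60; dissipated=0.000
Op 3: CLOSE 3-2: Q_total=16.40, C_total=7.00, V=2.34; Q3=14.06, Q2=2.34; dissipated=4.119
Op 4: CLOSE 1-2: Q_total=9.94, C_total=5.00, V=1.99; Q1=7.95, Q2=1.99; dissipated=0.078
Total dissipated: 4.272 μJ

Answer: 4.27 μJ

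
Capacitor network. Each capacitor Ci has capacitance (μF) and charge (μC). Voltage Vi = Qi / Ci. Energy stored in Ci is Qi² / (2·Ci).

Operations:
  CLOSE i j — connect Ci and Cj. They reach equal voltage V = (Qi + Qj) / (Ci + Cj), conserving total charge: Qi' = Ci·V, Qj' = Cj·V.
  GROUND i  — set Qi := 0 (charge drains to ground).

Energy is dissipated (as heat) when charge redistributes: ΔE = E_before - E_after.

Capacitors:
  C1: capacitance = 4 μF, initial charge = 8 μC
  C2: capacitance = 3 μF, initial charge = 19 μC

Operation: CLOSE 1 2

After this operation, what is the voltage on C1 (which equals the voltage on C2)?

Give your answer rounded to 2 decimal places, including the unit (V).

Answer: 3.86 V

Derivation:
Initial: C1(4μF, Q=8μC, V=2.00V), C2(3μF, Q=19μC, V=6.33V)
Op 1: CLOSE 1-2: Q_total=27.00, C_total=7.00, V=3.86; Q1=15.43, Q2=11.57; dissipated=16.095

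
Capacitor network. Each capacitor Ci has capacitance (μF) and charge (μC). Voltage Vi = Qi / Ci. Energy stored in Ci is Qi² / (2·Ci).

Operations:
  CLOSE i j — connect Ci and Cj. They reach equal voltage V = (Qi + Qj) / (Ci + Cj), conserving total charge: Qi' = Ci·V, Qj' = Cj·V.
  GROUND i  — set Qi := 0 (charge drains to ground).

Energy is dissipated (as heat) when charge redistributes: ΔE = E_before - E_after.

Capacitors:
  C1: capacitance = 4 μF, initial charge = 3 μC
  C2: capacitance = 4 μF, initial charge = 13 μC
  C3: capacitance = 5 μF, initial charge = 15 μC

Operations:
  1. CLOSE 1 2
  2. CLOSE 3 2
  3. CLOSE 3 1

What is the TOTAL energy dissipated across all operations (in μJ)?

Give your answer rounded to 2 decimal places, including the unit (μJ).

Initial: C1(4μF, Q=3μC, V=0.75V), C2(4μF, Q=13μC, V=3.25V), C3(5μF, Q=15μC, V=3.00V)
Op 1: CLOSE 1-2: Q_total=16.00, C_total=8.00, V=2.00; Q1=8.00, Q2=8.00; dissipated=6.250
Op 2: CLOSE 3-2: Q_total=23.00, C_total=9.00, V=2.56; Q3=12.78, Q2=10.22; dissipated=1.111
Op 3: CLOSE 3-1: Q_total=20.78, C_total=9.00, V=2.31; Q3=11.54, Q1=9.23; dissipated=0.343
Total dissipated: 7.704 μJ

Answer: 7.70 μJ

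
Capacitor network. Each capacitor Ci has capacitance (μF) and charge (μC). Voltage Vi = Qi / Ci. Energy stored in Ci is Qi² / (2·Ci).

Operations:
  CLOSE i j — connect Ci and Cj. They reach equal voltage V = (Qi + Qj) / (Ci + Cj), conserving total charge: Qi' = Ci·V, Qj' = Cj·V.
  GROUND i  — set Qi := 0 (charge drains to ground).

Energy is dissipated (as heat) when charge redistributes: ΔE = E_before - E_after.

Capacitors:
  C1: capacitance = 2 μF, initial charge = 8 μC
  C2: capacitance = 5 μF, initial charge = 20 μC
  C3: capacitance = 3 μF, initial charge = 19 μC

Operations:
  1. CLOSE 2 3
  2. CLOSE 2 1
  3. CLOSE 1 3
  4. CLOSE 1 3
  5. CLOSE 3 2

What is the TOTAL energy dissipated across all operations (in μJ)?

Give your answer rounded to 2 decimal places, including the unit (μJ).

Initial: C1(2μF, Q=8μC, V=4.00V), C2(5μF, Q=20μC, V=4.00V), C3(3μF, Q=19μC, V=6.33V)
Op 1: CLOSE 2-3: Q_total=39.00, C_total=8.00, V=4.88; Q2=24.38, Q3=14.62; dissipated=5.104
Op 2: CLOSE 2-1: Q_total=32.38, C_total=7.00, V=4.62; Q2=23.12, Q1=9.25; dissipated=0.547
Op 3: CLOSE 1-3: Q_total=23.88, C_total=5.00, V=4.78; Q1=9.55, Q3=14.32; dissipated=0.037
Op 4: CLOSE 1-3: Q_total=23.88, C_total=5.00, V=4.78; Q1=9.55, Q3=14.32; dissipated=0.000
Op 5: CLOSE 3-2: Q_total=37.45, C_total=8.00, V=4.68; Q3=14.04, Q2=23.41; dissipated=0.021
Total dissipated: 5.710 μJ

Answer: 5.71 μJ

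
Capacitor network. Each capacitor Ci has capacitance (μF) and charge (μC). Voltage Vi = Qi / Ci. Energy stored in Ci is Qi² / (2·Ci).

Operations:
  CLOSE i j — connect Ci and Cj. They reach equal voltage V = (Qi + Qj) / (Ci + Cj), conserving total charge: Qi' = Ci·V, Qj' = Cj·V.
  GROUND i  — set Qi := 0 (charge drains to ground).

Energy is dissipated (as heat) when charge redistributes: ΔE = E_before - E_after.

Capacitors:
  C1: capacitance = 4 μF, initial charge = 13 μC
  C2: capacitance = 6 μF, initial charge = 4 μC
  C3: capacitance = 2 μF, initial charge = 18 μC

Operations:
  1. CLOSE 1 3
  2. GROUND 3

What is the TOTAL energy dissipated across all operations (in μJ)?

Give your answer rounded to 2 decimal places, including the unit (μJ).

Initial: C1(4μF, Q=13μC, V=3.25V), C2(6μF, Q=4μC, V=0.67V), C3(2μF, Q=18μC, V=9.00V)
Op 1: CLOSE 1-3: Q_total=31.00, C_total=6.00, V=5.17; Q1=20.67, Q3=10.33; dissipated=22.042
Op 2: GROUND 3: Q3=0; energy lost=26.694
Total dissipated: 48.736 μJ

Answer: 48.74 μJ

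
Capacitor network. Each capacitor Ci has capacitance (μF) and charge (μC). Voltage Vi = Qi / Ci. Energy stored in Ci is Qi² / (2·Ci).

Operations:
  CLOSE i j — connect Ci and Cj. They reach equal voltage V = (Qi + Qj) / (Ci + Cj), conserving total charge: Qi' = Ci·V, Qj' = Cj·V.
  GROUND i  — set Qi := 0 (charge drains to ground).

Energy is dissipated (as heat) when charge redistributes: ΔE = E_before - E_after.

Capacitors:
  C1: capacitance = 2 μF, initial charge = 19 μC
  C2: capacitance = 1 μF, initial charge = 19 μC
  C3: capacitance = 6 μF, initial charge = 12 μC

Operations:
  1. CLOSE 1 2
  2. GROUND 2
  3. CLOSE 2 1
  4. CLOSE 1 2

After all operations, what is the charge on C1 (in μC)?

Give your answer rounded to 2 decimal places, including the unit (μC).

Initial: C1(2μF, Q=19μC, V=9.50V), C2(1μF, Q=19μC, V=19.00V), C3(6μF, Q=12μC, V=2.00V)
Op 1: CLOSE 1-2: Q_total=38.00, C_total=3.00, V=12.67; Q1=25.33, Q2=12.67; dissipated=30.083
Op 2: GROUND 2: Q2=0; energy lost=80.222
Op 3: CLOSE 2-1: Q_total=25.33, C_total=3.00, V=8.44; Q2=8.44, Q1=16.89; dissipated=53.481
Op 4: CLOSE 1-2: Q_total=25.33, C_total=3.00, V=8.44; Q1=16.89, Q2=8.44; dissipated=0.000
Final charges: Q1=16.89, Q2=8.44, Q3=12.00

Answer: 16.89 μC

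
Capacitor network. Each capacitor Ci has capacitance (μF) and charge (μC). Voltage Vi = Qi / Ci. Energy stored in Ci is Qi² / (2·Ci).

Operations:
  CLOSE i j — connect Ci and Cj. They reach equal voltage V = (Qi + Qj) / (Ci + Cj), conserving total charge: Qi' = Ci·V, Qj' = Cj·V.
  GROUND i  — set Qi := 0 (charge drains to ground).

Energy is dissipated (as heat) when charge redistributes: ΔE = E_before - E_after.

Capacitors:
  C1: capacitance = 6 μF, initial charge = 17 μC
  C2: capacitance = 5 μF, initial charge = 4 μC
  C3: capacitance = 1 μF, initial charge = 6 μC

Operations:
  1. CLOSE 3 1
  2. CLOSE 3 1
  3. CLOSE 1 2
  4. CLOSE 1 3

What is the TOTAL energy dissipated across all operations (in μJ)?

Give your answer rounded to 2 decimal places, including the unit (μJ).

Answer: 13.27 μJ

Derivation:
Initial: C1(6μF, Q=17μC, V=2.83V), C2(5μF, Q=4μC, V=0.80V), C3(1μF, Q=6μC, V=6.00V)
Op 1: CLOSE 3-1: Q_total=23.00, C_total=7.00, V=3.29; Q3=3.29, Q1=19.71; dissipated=4.298
Op 2: CLOSE 3-1: Q_total=23.00, C_total=7.00, V=3.29; Q3=3.29, Q1=19.71; dissipated=0.000
Op 3: CLOSE 1-2: Q_total=23.71, C_total=11.00, V=2.16; Q1=12.94, Q2=10.78; dissipated=8.426
Op 4: CLOSE 1-3: Q_total=16.22, C_total=7.00, V=2.32; Q1=13.90, Q3=2.32; dissipated=0.547
Total dissipated: 13.270 μJ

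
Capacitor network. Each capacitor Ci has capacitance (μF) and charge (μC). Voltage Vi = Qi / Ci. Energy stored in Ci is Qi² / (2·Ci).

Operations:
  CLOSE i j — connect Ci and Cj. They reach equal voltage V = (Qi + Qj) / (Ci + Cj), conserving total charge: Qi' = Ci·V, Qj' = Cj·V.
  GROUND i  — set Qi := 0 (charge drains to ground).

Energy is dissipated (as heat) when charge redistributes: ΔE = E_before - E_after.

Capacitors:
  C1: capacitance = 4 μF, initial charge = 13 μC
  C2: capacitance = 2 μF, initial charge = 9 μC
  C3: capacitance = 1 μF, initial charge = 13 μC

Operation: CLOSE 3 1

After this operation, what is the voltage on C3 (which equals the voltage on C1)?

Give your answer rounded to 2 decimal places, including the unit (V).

Initial: C1(4μF, Q=13μC, V=3.25V), C2(2μF, Q=9μC, V=4.50V), C3(1μF, Q=13μC, V=13.00V)
Op 1: CLOSE 3-1: Q_total=26.00, C_total=5.00, V=5.20; Q3=5.20, Q1=20.80; dissipated=38.025

Answer: 5.20 V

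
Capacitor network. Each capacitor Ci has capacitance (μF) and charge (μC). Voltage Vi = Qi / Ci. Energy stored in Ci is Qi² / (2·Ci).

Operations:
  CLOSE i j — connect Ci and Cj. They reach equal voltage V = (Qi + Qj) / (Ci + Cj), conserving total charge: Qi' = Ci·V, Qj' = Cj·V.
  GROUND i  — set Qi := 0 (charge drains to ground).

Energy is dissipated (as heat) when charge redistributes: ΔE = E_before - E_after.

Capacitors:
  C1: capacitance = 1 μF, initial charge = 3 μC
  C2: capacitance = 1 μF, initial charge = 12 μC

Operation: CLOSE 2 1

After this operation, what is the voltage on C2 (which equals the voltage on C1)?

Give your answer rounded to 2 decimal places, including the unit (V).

Initial: C1(1μF, Q=3μC, V=3.00V), C2(1μF, Q=12μC, V=12.00V)
Op 1: CLOSE 2-1: Q_total=15.00, C_total=2.00, V=7.50; Q2=7.50, Q1=7.50; dissipated=20.250

Answer: 7.50 V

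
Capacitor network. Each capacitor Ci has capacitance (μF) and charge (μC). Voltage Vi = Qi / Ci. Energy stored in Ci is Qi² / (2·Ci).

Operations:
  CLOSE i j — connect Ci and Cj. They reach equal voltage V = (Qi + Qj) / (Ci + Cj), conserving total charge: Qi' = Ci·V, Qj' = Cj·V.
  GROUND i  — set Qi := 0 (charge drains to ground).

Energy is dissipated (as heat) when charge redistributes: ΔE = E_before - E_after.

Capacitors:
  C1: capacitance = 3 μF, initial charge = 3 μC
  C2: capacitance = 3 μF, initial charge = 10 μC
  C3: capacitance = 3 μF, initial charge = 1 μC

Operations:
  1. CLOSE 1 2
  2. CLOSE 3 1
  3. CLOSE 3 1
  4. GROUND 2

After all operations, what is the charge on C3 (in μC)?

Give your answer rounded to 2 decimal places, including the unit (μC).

Answer: 3.75 μC

Derivation:
Initial: C1(3μF, Q=3μC, V=1.00V), C2(3μF, Q=10μC, V=3.33V), C3(3μF, Q=1μC, V=0.33V)
Op 1: CLOSE 1-2: Q_total=13.00, C_total=6.00, V=2.17; Q1=6.50, Q2=6.50; dissipated=4.083
Op 2: CLOSE 3-1: Q_total=7.50, C_total=6.00, V=1.25; Q3=3.75, Q1=3.75; dissipated=2.521
Op 3: CLOSE 3-1: Q_total=7.50, C_total=6.00, V=1.25; Q3=3.75, Q1=3.75; dissipated=0.000
Op 4: GROUND 2: Q2=0; energy lost=7.042
Final charges: Q1=3.75, Q2=0.00, Q3=3.75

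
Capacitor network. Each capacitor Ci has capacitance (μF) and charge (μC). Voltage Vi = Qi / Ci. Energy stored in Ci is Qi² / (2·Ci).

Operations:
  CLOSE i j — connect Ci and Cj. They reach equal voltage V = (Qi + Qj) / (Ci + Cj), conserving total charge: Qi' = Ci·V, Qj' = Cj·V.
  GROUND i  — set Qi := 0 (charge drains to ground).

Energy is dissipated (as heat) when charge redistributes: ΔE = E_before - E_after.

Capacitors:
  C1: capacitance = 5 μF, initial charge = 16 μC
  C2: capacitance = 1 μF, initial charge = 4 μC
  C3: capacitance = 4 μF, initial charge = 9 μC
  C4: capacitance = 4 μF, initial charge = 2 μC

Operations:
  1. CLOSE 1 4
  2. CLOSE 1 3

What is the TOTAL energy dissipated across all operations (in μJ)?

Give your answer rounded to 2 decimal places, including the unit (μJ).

Initial: C1(5μF, Q=16μC, V=3.20V), C2(1μF, Q=4μC, V=4.00V), C3(4μF, Q=9μC, V=2.25V), C4(4μF, Q=2μC, V=0.50V)
Op 1: CLOSE 1-4: Q_total=18.00, C_total=9.00, V=2.00; Q1=10.00, Q4=8.00; dissipated=8.100
Op 2: CLOSE 1-3: Q_total=19.00, C_total=9.00, V=2.11; Q1=10.56, Q3=8.44; dissipated=0.069
Total dissipated: 8.169 μJ

Answer: 8.17 μJ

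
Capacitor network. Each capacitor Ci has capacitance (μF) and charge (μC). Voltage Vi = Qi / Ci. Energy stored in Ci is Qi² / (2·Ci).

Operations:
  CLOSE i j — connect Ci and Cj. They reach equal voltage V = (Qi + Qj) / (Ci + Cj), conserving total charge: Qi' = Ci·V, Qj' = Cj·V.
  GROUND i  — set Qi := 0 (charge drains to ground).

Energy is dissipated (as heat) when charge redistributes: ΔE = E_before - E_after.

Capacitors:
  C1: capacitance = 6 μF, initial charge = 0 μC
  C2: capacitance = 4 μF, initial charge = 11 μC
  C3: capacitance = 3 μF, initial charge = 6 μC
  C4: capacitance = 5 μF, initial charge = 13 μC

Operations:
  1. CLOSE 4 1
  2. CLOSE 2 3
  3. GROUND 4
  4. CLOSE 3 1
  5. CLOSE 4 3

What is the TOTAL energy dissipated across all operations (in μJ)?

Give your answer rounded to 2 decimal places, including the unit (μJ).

Initial: C1(6μF, Q=0μC, V=0.00V), C2(4μF, Q=11μC, V=2.75V), C3(3μF, Q=6μC, V=2.00V), C4(5μF, Q=13μC, V=2.60V)
Op 1: CLOSE 4-1: Q_total=13.00, C_total=11.00, V=1.18; Q4=5.91, Q1=7.09; dissipated=9.218
Op 2: CLOSE 2-3: Q_total=17.00, C_total=7.00, V=2.43; Q2=9.71, Q3=7.29; dissipated=0.482
Op 3: GROUND 4: Q4=0; energy lost=3.492
Op 4: CLOSE 3-1: Q_total=14.38, C_total=9.00, V=1.60; Q3=4.79, Q1=9.58; dissipated=1.554
Op 5: CLOSE 4-3: Q_total=4.79, C_total=8.00, V=0.60; Q4=3.00, Q3=1.80; dissipated=2.392
Total dissipated: 17.139 μJ

Answer: 17.14 μJ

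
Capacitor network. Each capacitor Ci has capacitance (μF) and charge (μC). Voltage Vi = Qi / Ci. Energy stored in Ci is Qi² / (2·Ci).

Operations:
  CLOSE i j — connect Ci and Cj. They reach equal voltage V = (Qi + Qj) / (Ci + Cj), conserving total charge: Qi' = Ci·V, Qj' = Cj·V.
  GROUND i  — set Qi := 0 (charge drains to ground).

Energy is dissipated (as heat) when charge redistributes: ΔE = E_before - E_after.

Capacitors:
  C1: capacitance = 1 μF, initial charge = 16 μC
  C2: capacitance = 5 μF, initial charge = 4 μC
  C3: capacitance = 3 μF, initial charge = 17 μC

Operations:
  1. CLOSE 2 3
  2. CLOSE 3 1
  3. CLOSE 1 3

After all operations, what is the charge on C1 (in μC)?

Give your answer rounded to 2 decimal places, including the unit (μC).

Answer: 5.97 μC

Derivation:
Initial: C1(1μF, Q=16μC, V=16.00V), C2(5μF, Q=4μC, V=0.80V), C3(3μF, Q=17μC, V=5.67V)
Op 1: CLOSE 2-3: Q_total=21.00, C_total=8.00, V=2.62; Q2=13.12, Q3=7.88; dissipated=22.204
Op 2: CLOSE 3-1: Q_total=23.88, C_total=4.00, V=5.97; Q3=17.91, Q1=5.97; dissipated=67.084
Op 3: CLOSE 1-3: Q_total=23.88, C_total=4.00, V=5.97; Q1=5.97, Q3=17.91; dissipated=0.000
Final charges: Q1=5.97, Q2=13.12, Q3=17.91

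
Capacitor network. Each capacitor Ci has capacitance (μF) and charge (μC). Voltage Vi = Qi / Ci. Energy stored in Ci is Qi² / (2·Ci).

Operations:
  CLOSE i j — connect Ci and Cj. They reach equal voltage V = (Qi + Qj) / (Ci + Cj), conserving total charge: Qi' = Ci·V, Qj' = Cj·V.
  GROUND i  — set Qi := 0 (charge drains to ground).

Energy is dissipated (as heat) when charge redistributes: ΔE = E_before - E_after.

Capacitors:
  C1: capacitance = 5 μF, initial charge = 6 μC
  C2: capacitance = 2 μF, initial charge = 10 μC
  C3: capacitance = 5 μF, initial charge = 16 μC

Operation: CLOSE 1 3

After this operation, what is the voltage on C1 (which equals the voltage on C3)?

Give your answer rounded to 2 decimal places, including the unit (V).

Answer: 2.20 V

Derivation:
Initial: C1(5μF, Q=6μC, V=1.20V), C2(2μF, Q=10μC, V=5.00V), C3(5μF, Q=16μC, V=3.20V)
Op 1: CLOSE 1-3: Q_total=22.00, C_total=10.00, V=2.20; Q1=11.00, Q3=11.00; dissipated=5.000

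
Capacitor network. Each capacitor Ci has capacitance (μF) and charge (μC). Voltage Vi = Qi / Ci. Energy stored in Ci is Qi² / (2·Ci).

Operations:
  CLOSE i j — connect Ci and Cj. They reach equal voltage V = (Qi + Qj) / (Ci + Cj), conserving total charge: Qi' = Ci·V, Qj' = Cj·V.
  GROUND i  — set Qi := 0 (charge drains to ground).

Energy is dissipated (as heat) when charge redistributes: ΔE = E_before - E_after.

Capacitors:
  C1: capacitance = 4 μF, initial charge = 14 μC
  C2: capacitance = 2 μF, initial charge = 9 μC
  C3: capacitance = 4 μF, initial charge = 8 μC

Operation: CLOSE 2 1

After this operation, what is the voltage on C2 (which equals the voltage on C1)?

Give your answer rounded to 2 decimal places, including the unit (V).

Initial: C1(4μF, Q=14μC, V=3.50V), C2(2μF, Q=9μC, V=4.50V), C3(4μF, Q=8μC, V=2.00V)
Op 1: CLOSE 2-1: Q_total=23.00, C_total=6.00, V=3.83; Q2=7.67, Q1=15.33; dissipated=0.667

Answer: 3.83 V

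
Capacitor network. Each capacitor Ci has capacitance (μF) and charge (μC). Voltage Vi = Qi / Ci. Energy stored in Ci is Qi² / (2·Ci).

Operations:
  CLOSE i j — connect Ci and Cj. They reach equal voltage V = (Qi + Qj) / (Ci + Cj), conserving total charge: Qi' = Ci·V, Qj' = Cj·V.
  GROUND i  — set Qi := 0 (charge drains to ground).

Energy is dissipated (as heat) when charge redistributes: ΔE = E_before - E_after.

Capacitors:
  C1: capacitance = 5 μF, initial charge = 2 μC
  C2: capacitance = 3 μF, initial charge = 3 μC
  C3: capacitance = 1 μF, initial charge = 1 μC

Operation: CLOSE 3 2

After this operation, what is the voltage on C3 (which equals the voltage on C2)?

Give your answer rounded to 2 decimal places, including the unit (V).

Initial: C1(5μF, Q=2μC, V=0.40V), C2(3μF, Q=3μC, V=1.00V), C3(1μF, Q=1μC, V=1.00V)
Op 1: CLOSE 3-2: Q_total=4.00, C_total=4.00, V=1.00; Q3=1.00, Q2=3.00; dissipated=0.000

Answer: 1.00 V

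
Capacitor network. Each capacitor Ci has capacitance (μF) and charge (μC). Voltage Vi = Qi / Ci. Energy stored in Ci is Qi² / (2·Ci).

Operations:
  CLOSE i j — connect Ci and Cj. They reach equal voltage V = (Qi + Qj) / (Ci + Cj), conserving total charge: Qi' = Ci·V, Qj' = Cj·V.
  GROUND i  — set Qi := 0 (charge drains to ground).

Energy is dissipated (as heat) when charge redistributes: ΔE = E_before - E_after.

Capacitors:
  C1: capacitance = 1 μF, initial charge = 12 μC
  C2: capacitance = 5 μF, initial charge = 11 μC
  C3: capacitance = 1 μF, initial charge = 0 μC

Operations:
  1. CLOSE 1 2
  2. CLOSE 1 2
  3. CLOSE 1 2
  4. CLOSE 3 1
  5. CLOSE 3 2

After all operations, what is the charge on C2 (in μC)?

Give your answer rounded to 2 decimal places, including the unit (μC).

Answer: 17.57 μC

Derivation:
Initial: C1(1μF, Q=12μC, V=12.00V), C2(5μF, Q=11μC, V=2.20V), C3(1μF, Q=0μC, V=0.00V)
Op 1: CLOSE 1-2: Q_total=23.00, C_total=6.00, V=3.83; Q1=3.83, Q2=19.17; dissipated=40.017
Op 2: CLOSE 1-2: Q_total=23.00, C_total=6.00, V=3.83; Q1=3.83, Q2=19.17; dissipated=0.000
Op 3: CLOSE 1-2: Q_total=23.00, C_total=6.00, V=3.83; Q1=3.83, Q2=19.17; dissipated=0.000
Op 4: CLOSE 3-1: Q_total=3.83, C_total=2.00, V=1.92; Q3=1.92, Q1=1.92; dissipated=3.674
Op 5: CLOSE 3-2: Q_total=21.08, C_total=6.00, V=3.51; Q3=3.51, Q2=17.57; dissipated=1.531
Final charges: Q1=1.92, Q2=17.57, Q3=3.51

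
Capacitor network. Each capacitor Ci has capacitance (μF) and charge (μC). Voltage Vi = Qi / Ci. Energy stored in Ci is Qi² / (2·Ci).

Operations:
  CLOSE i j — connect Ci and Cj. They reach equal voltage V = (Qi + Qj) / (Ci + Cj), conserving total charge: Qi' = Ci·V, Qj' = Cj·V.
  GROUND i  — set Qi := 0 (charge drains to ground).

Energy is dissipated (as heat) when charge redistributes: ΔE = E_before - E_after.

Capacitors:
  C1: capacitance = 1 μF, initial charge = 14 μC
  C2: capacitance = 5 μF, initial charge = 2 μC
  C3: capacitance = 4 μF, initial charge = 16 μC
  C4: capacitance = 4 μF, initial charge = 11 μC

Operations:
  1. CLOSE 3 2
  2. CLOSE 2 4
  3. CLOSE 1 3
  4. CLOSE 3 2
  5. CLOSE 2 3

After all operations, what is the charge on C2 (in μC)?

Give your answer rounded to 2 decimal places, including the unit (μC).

Answer: 16.26 μC

Derivation:
Initial: C1(1μF, Q=14μC, V=14.00V), C2(5μF, Q=2μC, V=0.40V), C3(4μF, Q=16μC, V=4.00V), C4(4μF, Q=11μC, V=2.75V)
Op 1: CLOSE 3-2: Q_total=18.00, C_total=9.00, V=2.00; Q3=8.00, Q2=10.00; dissipated=14.400
Op 2: CLOSE 2-4: Q_total=21.00, C_total=9.00, V=2.33; Q2=11.67, Q4=9.33; dissipated=0.625
Op 3: CLOSE 1-3: Q_total=22.00, C_total=5.00, V=4.40; Q1=4.40, Q3=17.60; dissipated=57.600
Op 4: CLOSE 3-2: Q_total=29.27, C_total=9.00, V=3.25; Q3=13.01, Q2=16.26; dissipated=4.746
Op 5: CLOSE 2-3: Q_total=29.27, C_total=9.00, V=3.25; Q2=16.26, Q3=13.01; dissipated=0.000
Final charges: Q1=4.40, Q2=16.26, Q3=13.01, Q4=9.33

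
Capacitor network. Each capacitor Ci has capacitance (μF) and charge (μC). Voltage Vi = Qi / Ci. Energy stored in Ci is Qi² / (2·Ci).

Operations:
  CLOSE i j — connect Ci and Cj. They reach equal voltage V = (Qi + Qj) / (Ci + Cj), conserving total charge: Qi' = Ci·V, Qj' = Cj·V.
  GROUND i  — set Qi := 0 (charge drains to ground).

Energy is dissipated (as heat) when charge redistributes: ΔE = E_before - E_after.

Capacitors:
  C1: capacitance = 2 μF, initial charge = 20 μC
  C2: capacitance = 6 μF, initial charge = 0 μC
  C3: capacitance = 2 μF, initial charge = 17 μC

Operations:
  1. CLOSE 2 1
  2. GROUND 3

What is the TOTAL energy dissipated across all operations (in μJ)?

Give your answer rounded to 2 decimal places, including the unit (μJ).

Initial: C1(2μF, Q=20μC, V=10.00V), C2(6μF, Q=0μC, V=0.00V), C3(2μF, Q=17μC, V=8.50V)
Op 1: CLOSE 2-1: Q_total=20.00, C_total=8.00, V=2.50; Q2=15.00, Q1=5.00; dissipated=75.000
Op 2: GROUND 3: Q3=0; energy lost=72.250
Total dissipated: 147.250 μJ

Answer: 147.25 μJ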